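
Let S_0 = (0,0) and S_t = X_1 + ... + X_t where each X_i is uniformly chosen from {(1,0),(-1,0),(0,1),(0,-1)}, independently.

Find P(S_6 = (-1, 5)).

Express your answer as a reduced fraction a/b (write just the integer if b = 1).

Let h be the number of horizontal steps (so 6-h are vertical). To end at (-1,5) need (h-1)/2 right-steps and ((6-h)+5)/2 up-steps.
Sum over h with 1 ≤ h ≤ 1, h ≡ 1 (mod 2), 6-h ≡ 1 (mod 2):
h=1: C(6,1)·C(1,0)·C(5,5) = 6·1·1 = 6
Total favorable: 6
Total paths: 4^6 = 4096
P = 6/4096 = 3/2048

Answer: 3/2048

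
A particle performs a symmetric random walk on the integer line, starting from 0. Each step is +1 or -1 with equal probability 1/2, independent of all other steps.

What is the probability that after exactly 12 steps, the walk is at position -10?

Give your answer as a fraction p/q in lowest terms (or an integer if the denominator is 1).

To reach position -10 after 12 steps: need 1 step of +1 and 11 of -1.
Favorable paths: C(12,1) = 12
Total paths: 2^12 = 4096
P = 12/4096 = 3/1024

Answer: 3/1024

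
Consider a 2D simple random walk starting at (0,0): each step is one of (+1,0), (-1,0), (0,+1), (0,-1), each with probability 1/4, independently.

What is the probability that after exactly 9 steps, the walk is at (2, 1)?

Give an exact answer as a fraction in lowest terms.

Answer: 1323/32768

Derivation:
Let h be the number of horizontal steps (so 9-h are vertical). To end at (2,1) need (h+2)/2 right-steps and ((9-h)+1)/2 up-steps.
Sum over h with 2 ≤ h ≤ 8, h ≡ 0 (mod 2), 9-h ≡ 1 (mod 2):
h=2: C(9,2)·C(2,2)·C(7,4) = 36·1·35 = 1260
h=4: C(9,4)·C(4,3)·C(5,3) = 126·4·10 = 5040
h=6: C(9,6)·C(6,4)·C(3,2) = 84·15·3 = 3780
h=8: C(9,8)·C(8,5)·C(1,1) = 9·56·1 = 504
Total favorable: 10584
Total paths: 4^9 = 262144
P = 10584/262144 = 1323/32768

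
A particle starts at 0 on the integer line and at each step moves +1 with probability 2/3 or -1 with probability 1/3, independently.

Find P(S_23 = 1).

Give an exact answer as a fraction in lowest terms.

To reach position 1 after 23 steps: need 12 steps of +1 and 11 steps of -1.
Number of such sequences: C(23,12) = 1352078
Each has probability (2/3)^12 · (1/3)^11 = 4096/94143178827
P = 1352078 · 4096/94143178827 = 5538111488/94143178827

Answer: 5538111488/94143178827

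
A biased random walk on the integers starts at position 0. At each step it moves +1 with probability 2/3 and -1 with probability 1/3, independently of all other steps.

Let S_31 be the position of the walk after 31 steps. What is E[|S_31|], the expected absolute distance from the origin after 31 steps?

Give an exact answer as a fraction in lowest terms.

S_31 takes values m ≡ 1 (mod 2) with |m| ≤ 31; P(S_31=m) = C(31,(31+m)/2) · (2/3)^((31+m)/2) · (1/3)^((31-m)/2).
Distribution: P(S=-31)=1/617673396283947, P(S=-29)=62/617673396283947, P(S=-27)=620/205891132094649, P(S=-25)=35960/617673396283947, P(S=-23)=503440/617673396283947, P(S=-21)=201376/22876792454961, P(S=-19)=5235776/68630377364883, P(S=-17)=37398400/68630377364883, P(S=-15)=74796800/22876792454961, P(S=-13)=3440652800/205891132094649, P(S=-11)=15138872320/205891132094649, P(S=-9)=19267655680/68630377364883, P(S=-7)=192676556800/205891132094649, P(S=-5)=563208396800/205891132094649, P(S=-3)=160916684800/22876792454961, P(S=-1)=1094233456640/68630377364883, P(S=1)=2188466913280/68630377364883, P(S=3)=1287333478400/22876792454961, P(S=5)=18022668697600/205891132094649, P(S=7)=24662599270400/205891132094649, P(S=9)=9865039708160/68630377364883, P(S=11)=31004410511360/205891132094649, P(S=13)=28185827737600/205891132094649, P(S=15)=2450941542400/22876792454961, P(S=17)=4901883084800/68630377364883, P(S=19)=2745054527488/68630377364883, P(S=21)=422316081152/22876792454961, P(S=23)=4223160811520/617673396283947, P(S=25)=1206617374720/617673396283947, P(S=27)=83214991360/205891132094649, P(S=29)=33285996544/617673396283947, P(S=31)=2147483648/617673396283947
E[|S_31|] = Σ_m |m|·P(S_31=m) = 26575479166531/2541865828329

Answer: 26575479166531/2541865828329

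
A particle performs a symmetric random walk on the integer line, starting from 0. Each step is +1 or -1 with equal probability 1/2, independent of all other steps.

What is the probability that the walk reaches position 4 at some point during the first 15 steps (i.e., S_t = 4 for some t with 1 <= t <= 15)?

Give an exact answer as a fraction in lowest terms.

Answer: 309/1024

Derivation:
Count via complement. Let g(t,s) = #length-t paths at position s with S_1..S_t all ≠ 4.
g(t,s) = g(t-1,s-1) + g(t-1,s+1) for s ≠ 4; g(t,4) = 0.
t=0: g(0,0)=1
t=1: g(1,-1)=1 g(1,1)=1
t=2: g(2,-2)=1 g(2,0)=2 g(2,2)=1
t=3: g(3,-3)=1 g(3,-1)=3 g(3,1)=3 g(3,3)=1
t=4: g(4,-4)=1 g(4,-2)=4 g(4,0)=6 g(4,2)=4
t=5: g(5,-5)=1 g(5,-3)=5 g(5,-1)=10 g(5,1)=10 g(5,3)=4
t=6: g(6,-6)=1 g(6,-4)=6 g(6,-2)=15 g(6,0)=20 g(6,2)=14
t=7: g(7,-7)=1 g(7,-5)=7 g(7,-3)=21 g(7,-1)=35 g(7,1)=34 g(7,3)=14
t=8: g(8,-8)=1 g(8,-6)=8 g(8,-4)=28 g(8,-2)=56 g(8,0)=69 g(8,2)=48
t=9: g(9,-9)=1 g(9,-7)=9 g(9,-5)=36 g(9,-3)=84 g(9,-1)=125 g(9,1)=117 g(9,3)=48
t=10: g(10,-10)=1 g(10,-8)=10 g(10,-6)=45 g(10,-4)=120 g(10,-2)=209 g(10,0)=242 g(10,2)=165
t=11: g(11,-11)=1 g(11,-9)=11 g(11,-7)=55 g(11,-5)=165 g(11,-3)=329 g(11,-1)=451 g(11,1)=407 g(11,3)=165
t=12: g(12,-12)=1 g(12,-10)=12 g(12,-8)=66 g(12,-6)=220 g(12,-4)=494 g(12,-2)=780 g(12,0)=858 g(12,2)=572
t=13: g(13,-13)=1 g(13,-11)=13 g(13,-9)=78 g(13,-7)=286 g(13,-5)=714 g(13,-3)=1274 g(13,-1)=1638 g(13,1)=1430 g(13,3)=572
t=14: g(14,-14)=1 g(14,-12)=14 g(14,-10)=91 g(14,-8)=364 g(14,-6)=1000 g(14,-4)=1988 g(14,-2)=2912 g(14,0)=3068 g(14,2)=2002
t=15: g(15,-15)=1 g(15,-13)=15 g(15,-11)=105 g(15,-9)=455 g(15,-7)=1364 g(15,-5)=2988 g(15,-3)=4900 g(15,-1)=5980 g(15,1)=5070 g(15,3)=2002
Paths never hitting 4: Σ_s g(15,s) = 22880
Paths hitting 4: 2^15 - 22880 = 9888
P = 9888/32768 = 309/1024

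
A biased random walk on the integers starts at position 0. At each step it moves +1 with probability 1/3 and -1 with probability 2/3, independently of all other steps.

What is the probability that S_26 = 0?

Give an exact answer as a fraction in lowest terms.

Answer: 85201715200/2541865828329

Derivation:
To be at 0 after 26 steps: need exactly 13 steps of +1 and 13 of -1.
Number of such sequences: C(26,13) = 10400600
Each has probability (1/3)^13 · (2/3)^13 = 8192/2541865828329
P = 10400600 · 8192/2541865828329 = 85201715200/2541865828329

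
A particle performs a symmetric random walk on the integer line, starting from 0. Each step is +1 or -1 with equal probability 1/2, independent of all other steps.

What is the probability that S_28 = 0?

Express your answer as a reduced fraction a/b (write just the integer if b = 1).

To return to 0 after 28 steps: need exactly 14 steps of +1 and 14 of -1.
Favorable paths: C(28,14) = 40116600
Total paths: 2^28 = 268435456
P = 40116600/268435456 = 5014575/33554432

Answer: 5014575/33554432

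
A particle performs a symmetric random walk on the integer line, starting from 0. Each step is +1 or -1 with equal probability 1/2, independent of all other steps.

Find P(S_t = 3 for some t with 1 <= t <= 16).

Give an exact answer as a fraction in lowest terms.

Count via complement. Let g(t,s) = #length-t paths at position s with S_1..S_t all ≠ 3.
g(t,s) = g(t-1,s-1) + g(t-1,s+1) for s ≠ 3; g(t,3) = 0.
t=0: g(0,0)=1
t=1: g(1,-1)=1 g(1,1)=1
t=2: g(2,-2)=1 g(2,0)=2 g(2,2)=1
t=3: g(3,-3)=1 g(3,-1)=3 g(3,1)=3
t=4: g(4,-4)=1 g(4,-2)=4 g(4,0)=6 g(4,2)=3
t=5: g(5,-5)=1 g(5,-3)=5 g(5,-1)=10 g(5,1)=9
t=6: g(6,-6)=1 g(6,-4)=6 g(6,-2)=15 g(6,0)=19 g(6,2)=9
t=7: g(7,-7)=1 g(7,-5)=7 g(7,-3)=21 g(7,-1)=34 g(7,1)=28
t=8: g(8,-8)=1 g(8,-6)=8 g(8,-4)=28 g(8,-2)=55 g(8,0)=62 g(8,2)=28
t=9: g(9,-9)=1 g(9,-7)=9 g(9,-5)=36 g(9,-3)=83 g(9,-1)=117 g(9,1)=90
t=10: g(10,-10)=1 g(10,-8)=10 g(10,-6)=45 g(10,-4)=119 g(10,-2)=200 g(10,0)=207 g(10,2)=90
t=11: g(11,-11)=1 g(11,-9)=11 g(11,-7)=55 g(11,-5)=164 g(11,-3)=319 g(11,-1)=407 g(11,1)=297
t=12: g(12,-12)=1 g(12,-10)=12 g(12,-8)=66 g(12,-6)=219 g(12,-4)=483 g(12,-2)=726 g(12,0)=704 g(12,2)=297
t=13: g(13,-13)=1 g(13,-11)=13 g(13,-9)=78 g(13,-7)=285 g(13,-5)=702 g(13,-3)=1209 g(13,-1)=1430 g(13,1)=1001
t=14: g(14,-14)=1 g(14,-12)=14 g(14,-10)=91 g(14,-8)=363 g(14,-6)=987 g(14,-4)=1911 g(14,-2)=2639 g(14,0)=2431 g(14,2)=1001
t=15: g(15,-15)=1 g(15,-13)=15 g(15,-11)=105 g(15,-9)=454 g(15,-7)=1350 g(15,-5)=2898 g(15,-3)=4550 g(15,-1)=5070 g(15,1)=3432
t=16: g(16,-16)=1 g(16,-14)=16 g(16,-12)=120 g(16,-10)=559 g(16,-8)=1804 g(16,-6)=4248 g(16,-4)=7448 g(16,-2)=9620 g(16,0)=8502 g(16,2)=3432
Paths never hitting 3: Σ_s g(16,s) = 35750
Paths hitting 3: 2^16 - 35750 = 29786
P = 29786/65536 = 14893/32768

Answer: 14893/32768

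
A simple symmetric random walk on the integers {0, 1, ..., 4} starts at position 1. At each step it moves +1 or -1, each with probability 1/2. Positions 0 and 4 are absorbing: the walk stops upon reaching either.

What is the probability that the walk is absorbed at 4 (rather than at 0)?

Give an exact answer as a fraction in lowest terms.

Answer: 1/4

Derivation:
Symmetric walk (p = 1/2): the harmonic-function argument gives P(hit 4 before 0 | start at 1) = a/N.
P = 1/4 = 1/4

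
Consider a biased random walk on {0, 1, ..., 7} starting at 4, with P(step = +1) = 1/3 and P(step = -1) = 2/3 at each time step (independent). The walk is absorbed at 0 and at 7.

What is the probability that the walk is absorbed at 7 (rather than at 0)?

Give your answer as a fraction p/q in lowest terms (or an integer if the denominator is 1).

Answer: 15/127

Derivation:
Biased walk: p = 1/3, q = 2/3, r = q/p = 2
Gambler's ruin: P(hit 7 before 0 | start at 4) = (1 - r^a)/(1 - r^N)
r^4 = 16; r^7 = 128
P = (1 - 16) / (1 - 128) = -15 / -127 = 15/127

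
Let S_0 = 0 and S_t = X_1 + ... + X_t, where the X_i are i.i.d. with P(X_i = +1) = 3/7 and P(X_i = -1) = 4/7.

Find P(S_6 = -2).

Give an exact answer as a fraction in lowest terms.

Answer: 34560/117649

Derivation:
To reach position -2 after 6 steps: need 2 steps of +1 and 4 steps of -1.
Number of such sequences: C(6,2) = 15
Each has probability (3/7)^2 · (4/7)^4 = 2304/117649
P = 15 · 2304/117649 = 34560/117649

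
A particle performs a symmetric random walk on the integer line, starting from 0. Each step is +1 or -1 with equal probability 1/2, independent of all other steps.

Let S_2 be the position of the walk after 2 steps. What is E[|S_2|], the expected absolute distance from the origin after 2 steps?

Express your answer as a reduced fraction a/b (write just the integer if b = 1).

Answer: 1

Derivation:
S_2 takes values m ≡ 0 (mod 2) with |m| ≤ 2; P(S_2=m) = C(2,(2+m)/2)/2^2.
Total paths: 2^2 = 4
Distribution: P(S=-2)=1/4, P(S=0)=2/4, P(S=2)=1/4
E[|S_2|] = Σ_m |m|·P(S_2=m) = 4/4 = 1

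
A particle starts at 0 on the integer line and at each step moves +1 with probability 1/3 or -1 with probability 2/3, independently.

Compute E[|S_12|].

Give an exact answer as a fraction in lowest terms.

Answer: 257372/59049

Derivation:
S_12 takes values m ≡ 0 (mod 2) with |m| ≤ 12; P(S_12=m) = C(12,(12+m)/2) · (1/3)^((12+m)/2) · (2/3)^((12-m)/2).
Distribution: P(S=-12)=4096/531441, P(S=-10)=8192/177147, P(S=-8)=22528/177147, P(S=-6)=112640/531441, P(S=-4)=14080/59049, P(S=-2)=11264/59049, P(S=0)=19712/177147, P(S=2)=2816/59049, P(S=4)=880/59049, P(S=6)=1760/531441, P(S=8)=88/177147, P(S=10)=8/177147, P(S=12)=1/531441
E[|S_12|] = Σ_m |m|·P(S_12=m) = 257372/59049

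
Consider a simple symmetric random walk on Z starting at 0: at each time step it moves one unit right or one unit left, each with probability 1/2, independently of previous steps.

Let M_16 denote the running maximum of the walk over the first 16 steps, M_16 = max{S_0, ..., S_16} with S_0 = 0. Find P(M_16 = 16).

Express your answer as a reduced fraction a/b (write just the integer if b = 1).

Answer: 1/65536

Derivation:
Let M_16 = max(S_0,...,S_16). Use the reflection principle: for j ≥ 1, #{paths with M_16 ≥ j} = #{S_16 ≥ j} + #{S_16 ≥ j+1}.
By reflection, #{M_16 ≥ 16} = #{S_16 ≥ 16} + #{S_16 ≥ 17} = 1 + 0 = 1.
#{M_16 ≥ 17} = #{S_16 ≥ 17} + #{S_16 ≥ 18} = 0 + 0 = 0.
#{M_16 = 16} = 1 - 0 = 1.
P(M_16 = 16) = 1/65536 = 1/65536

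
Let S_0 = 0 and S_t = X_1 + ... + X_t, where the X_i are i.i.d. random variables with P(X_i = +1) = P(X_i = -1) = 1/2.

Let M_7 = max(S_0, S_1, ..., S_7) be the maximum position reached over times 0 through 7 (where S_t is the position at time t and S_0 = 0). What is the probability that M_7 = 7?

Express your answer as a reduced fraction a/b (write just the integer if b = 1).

Let M_7 = max(S_0,...,S_7). Use the reflection principle: for j ≥ 1, #{paths with M_7 ≥ j} = #{S_7 ≥ j} + #{S_7 ≥ j+1}.
By reflection, #{M_7 ≥ 7} = #{S_7 ≥ 7} + #{S_7 ≥ 8} = 1 + 0 = 1.
#{M_7 ≥ 8} = #{S_7 ≥ 8} + #{S_7 ≥ 9} = 0 + 0 = 0.
#{M_7 = 7} = 1 - 0 = 1.
P(M_7 = 7) = 1/128 = 1/128

Answer: 1/128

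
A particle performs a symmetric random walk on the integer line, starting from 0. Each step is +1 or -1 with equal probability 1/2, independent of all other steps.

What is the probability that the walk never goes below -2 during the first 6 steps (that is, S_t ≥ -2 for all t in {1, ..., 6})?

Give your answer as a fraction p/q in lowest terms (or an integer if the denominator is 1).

Answer: 25/32

Derivation:
Let f(t,s) = #length-t paths at position s with S_1..S_t all ≥ -2.
f(t,s) = f(t-1,s-1) + f(t-1,s+1) for s ≥ -2; f(t,s) = 0 for s < -2.
t=0: f(0,0)=1
t=1: f(1,-1)=1 f(1,1)=1
t=2: f(2,-2)=1 f(2,0)=2 f(2,2)=1
t=3: f(3,-1)=3 f(3,1)=3 f(3,3)=1
t=4: f(4,-2)=3 f(4,0)=6 f(4,2)=4 f(4,4)=1
t=5: f(5,-1)=9 f(5,1)=10 f(5,3)=5 f(5,5)=1
t=6: f(6,-2)=9 f(6,0)=19 f(6,2)=15 f(6,4)=6 f(6,6)=1
Σ_s f(6,s) = 50
P = 50/64 = 25/32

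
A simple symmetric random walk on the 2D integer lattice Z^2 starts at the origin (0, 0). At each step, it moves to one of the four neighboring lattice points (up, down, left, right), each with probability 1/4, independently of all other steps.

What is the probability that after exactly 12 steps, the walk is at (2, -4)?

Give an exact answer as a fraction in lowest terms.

Let h be the number of horizontal steps (so 12-h are vertical). To end at (2,-4) need (h+2)/2 right-steps and ((12-h)-4)/2 up-steps.
Sum over h with 2 ≤ h ≤ 8, h ≡ 0 (mod 2), 12-h ≡ 0 (mod 2):
h=2: C(12,2)·C(2,2)·C(10,3) = 66·1·120 = 7920
h=4: C(12,4)·C(4,3)·C(8,2) = 495·4·28 = 55440
h=6: C(12,6)·C(6,4)·C(6,1) = 924·15·6 = 83160
h=8: C(12,8)·C(8,5)·C(4,0) = 495·56·1 = 27720
Total favorable: 174240
Total paths: 4^12 = 16777216
P = 174240/16777216 = 5445/524288

Answer: 5445/524288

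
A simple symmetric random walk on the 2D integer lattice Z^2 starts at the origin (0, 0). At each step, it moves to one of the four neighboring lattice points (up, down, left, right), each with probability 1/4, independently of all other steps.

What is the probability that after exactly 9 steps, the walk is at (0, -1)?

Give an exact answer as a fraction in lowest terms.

Answer: 3969/65536

Derivation:
Let h be the number of horizontal steps (so 9-h are vertical). To end at (0,-1) need (h+0)/2 right-steps and ((9-h)-1)/2 up-steps.
Sum over h with 0 ≤ h ≤ 8, h ≡ 0 (mod 2), 9-h ≡ 1 (mod 2):
h=0: C(9,0)·C(0,0)·C(9,4) = 1·1·126 = 126
h=2: C(9,2)·C(2,1)·C(7,3) = 36·2·35 = 2520
h=4: C(9,4)·C(4,2)·C(5,2) = 126·6·10 = 7560
h=6: C(9,6)·C(6,3)·C(3,1) = 84·20·3 = 5040
h=8: C(9,8)·C(8,4)·C(1,0) = 9·70·1 = 630
Total favorable: 15876
Total paths: 4^9 = 262144
P = 15876/262144 = 3969/65536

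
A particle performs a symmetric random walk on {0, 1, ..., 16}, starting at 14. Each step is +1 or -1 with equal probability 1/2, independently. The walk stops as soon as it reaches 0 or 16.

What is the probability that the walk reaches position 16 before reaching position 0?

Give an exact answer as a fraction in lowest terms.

Answer: 7/8

Derivation:
Symmetric walk (p = 1/2): the harmonic-function argument gives P(hit 16 before 0 | start at 14) = a/N.
P = 14/16 = 7/8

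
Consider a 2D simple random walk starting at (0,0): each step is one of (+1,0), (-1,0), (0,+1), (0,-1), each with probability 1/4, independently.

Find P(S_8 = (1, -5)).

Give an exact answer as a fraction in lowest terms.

Answer: 7/2048

Derivation:
Let h be the number of horizontal steps (so 8-h are vertical). To end at (1,-5) need (h+1)/2 right-steps and ((8-h)-5)/2 up-steps.
Sum over h with 1 ≤ h ≤ 3, h ≡ 1 (mod 2), 8-h ≡ 1 (mod 2):
h=1: C(8,1)·C(1,1)·C(7,1) = 8·1·7 = 56
h=3: C(8,3)·C(3,2)·C(5,0) = 56·3·1 = 168
Total favorable: 224
Total paths: 4^8 = 65536
P = 224/65536 = 7/2048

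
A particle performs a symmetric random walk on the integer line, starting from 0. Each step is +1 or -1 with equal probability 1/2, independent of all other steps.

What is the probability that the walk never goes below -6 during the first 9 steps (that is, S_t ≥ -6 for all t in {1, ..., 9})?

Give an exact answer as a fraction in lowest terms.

Let f(t,s) = #length-t paths at position s with S_1..S_t all ≥ -6.
f(t,s) = f(t-1,s-1) + f(t-1,s+1) for s ≥ -6; f(t,s) = 0 for s < -6.
t=0: f(0,0)=1
t=1: f(1,-1)=1 f(1,1)=1
t=2: f(2,-2)=1 f(2,0)=2 f(2,2)=1
t=3: f(3,-3)=1 f(3,-1)=3 f(3,1)=3 f(3,3)=1
t=4: f(4,-4)=1 f(4,-2)=4 f(4,0)=6 f(4,2)=4 f(4,4)=1
t=5: f(5,-5)=1 f(5,-3)=5 f(5,-1)=10 f(5,1)=10 f(5,3)=5 f(5,5)=1
t=6: f(6,-6)=1 f(6,-4)=6 f(6,-2)=15 f(6,0)=20 f(6,2)=15 f(6,4)=6 f(6,6)=1
t=7: f(7,-5)=7 f(7,-3)=21 f(7,-1)=35 f(7,1)=35 f(7,3)=21 f(7,5)=7 f(7,7)=1
t=8: f(8,-6)=7 f(8,-4)=28 f(8,-2)=56 f(8,0)=70 f(8,2)=56 f(8,4)=28 f(8,6)=8 f(8,8)=1
t=9: f(9,-5)=35 f(9,-3)=84 f(9,-1)=126 f(9,1)=126 f(9,3)=84 f(9,5)=36 f(9,7)=9 f(9,9)=1
Σ_s f(9,s) = 501
P = 501/512 = 501/512

Answer: 501/512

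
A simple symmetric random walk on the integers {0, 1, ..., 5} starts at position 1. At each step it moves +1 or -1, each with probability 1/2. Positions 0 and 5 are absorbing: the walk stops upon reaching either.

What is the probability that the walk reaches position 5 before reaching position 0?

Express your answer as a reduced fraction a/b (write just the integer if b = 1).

Symmetric walk (p = 1/2): the harmonic-function argument gives P(hit 5 before 0 | start at 1) = a/N.
P = 1/5 = 1/5

Answer: 1/5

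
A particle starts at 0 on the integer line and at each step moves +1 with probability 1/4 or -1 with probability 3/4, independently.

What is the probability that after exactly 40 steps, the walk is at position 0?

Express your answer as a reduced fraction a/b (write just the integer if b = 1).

Answer: 120160281605393234205/302231454903657293676544

Derivation:
To be at 0 after 40 steps: need exactly 20 steps of +1 and 20 of -1.
Number of such sequences: C(40,20) = 137846528820
Each has probability (1/4)^20 · (3/4)^20 = 3486784401/1208925819614629174706176
P = 137846528820 · 3486784401/1208925819614629174706176 = 120160281605393234205/302231454903657293676544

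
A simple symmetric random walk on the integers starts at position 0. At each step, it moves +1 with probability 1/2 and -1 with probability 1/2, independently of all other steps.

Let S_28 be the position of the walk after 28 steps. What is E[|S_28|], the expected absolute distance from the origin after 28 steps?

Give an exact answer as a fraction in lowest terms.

Answer: 35102025/8388608

Derivation:
S_28 takes values m ≡ 0 (mod 2) with |m| ≤ 28; P(S_28=m) = C(28,(28+m)/2)/2^28.
Total paths: 2^28 = 268435456
Distribution: P(S=-28)=1/268435456, P(S=-26)=28/268435456, P(S=-24)=378/268435456, P(S=-22)=3276/268435456, P(S=-20)=20475/268435456, P(S=-18)=98280/268435456, P(S=-16)=376740/268435456, P(S=-14)=1184040/268435456, P(S=-12)=3108105/268435456, P(S=-10)=6906900/268435456, P(S=-8)=13123110/268435456, P(S=-6)=21474180/268435456, P(S=-4)=30421755/268435456, P(S=-2)=37442160/268435456, P(S=0)=40116600/268435456, P(S=2)=37442160/268435456, P(S=4)=30421755/268435456, P(S=6)=21474180/268435456, P(S=8)=13123110/268435456, P(S=10)=6906900/268435456, P(S=12)=3108105/268435456, P(S=14)=1184040/268435456, P(S=16)=376740/268435456, P(S=18)=98280/268435456, P(S=20)=20475/268435456, P(S=22)=3276/268435456, P(S=24)=378/268435456, P(S=26)=28/268435456, P(S=28)=1/268435456
E[|S_28|] = Σ_m |m|·P(S_28=m) = 1123264800/268435456 = 35102025/8388608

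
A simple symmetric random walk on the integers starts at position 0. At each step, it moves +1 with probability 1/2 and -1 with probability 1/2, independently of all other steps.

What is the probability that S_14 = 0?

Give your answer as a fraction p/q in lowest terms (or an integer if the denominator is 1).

Answer: 429/2048

Derivation:
To return to 0 after 14 steps: need exactly 7 steps of +1 and 7 of -1.
Favorable paths: C(14,7) = 3432
Total paths: 2^14 = 16384
P = 3432/16384 = 429/2048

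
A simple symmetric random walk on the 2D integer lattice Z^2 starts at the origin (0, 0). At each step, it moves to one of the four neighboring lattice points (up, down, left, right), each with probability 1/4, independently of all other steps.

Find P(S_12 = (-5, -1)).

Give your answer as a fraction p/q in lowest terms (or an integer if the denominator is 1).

Answer: 27225/4194304

Derivation:
Let h be the number of horizontal steps (so 12-h are vertical). To end at (-5,-1) need (h-5)/2 right-steps and ((12-h)-1)/2 up-steps.
Sum over h with 5 ≤ h ≤ 11, h ≡ 1 (mod 2), 12-h ≡ 1 (mod 2):
h=5: C(12,5)·C(5,0)·C(7,3) = 792·1·35 = 27720
h=7: C(12,7)·C(7,1)·C(5,2) = 792·7·10 = 55440
h=9: C(12,9)·C(9,2)·C(3,1) = 220·36·3 = 23760
h=11: C(12,11)·C(11,3)·C(1,0) = 12·165·1 = 1980
Total favorable: 108900
Total paths: 4^12 = 16777216
P = 108900/16777216 = 27225/4194304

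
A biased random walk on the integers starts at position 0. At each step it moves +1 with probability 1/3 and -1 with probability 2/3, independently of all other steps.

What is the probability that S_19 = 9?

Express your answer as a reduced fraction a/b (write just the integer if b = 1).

To reach position 9 after 19 steps: need 14 steps of +1 and 5 steps of -1.
Number of such sequences: C(19,14) = 11628
Each has probability (1/3)^14 · (2/3)^5 = 32/1162261467
P = 11628 · 32/1162261467 = 41344/129140163

Answer: 41344/129140163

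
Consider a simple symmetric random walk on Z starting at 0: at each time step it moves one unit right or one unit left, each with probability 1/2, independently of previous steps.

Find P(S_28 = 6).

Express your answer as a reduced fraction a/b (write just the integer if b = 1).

To reach position 6 after 28 steps: need 17 steps of +1 and 11 of -1.
Favorable paths: C(28,17) = 21474180
Total paths: 2^28 = 268435456
P = 21474180/268435456 = 5368545/67108864

Answer: 5368545/67108864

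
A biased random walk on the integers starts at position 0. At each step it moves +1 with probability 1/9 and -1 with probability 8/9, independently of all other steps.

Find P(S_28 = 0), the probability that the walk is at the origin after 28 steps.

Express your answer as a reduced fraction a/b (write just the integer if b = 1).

Answer: 6534617506198323200/19383245667680019896796723

Derivation:
To be at 0 after 28 steps: need exactly 14 steps of +1 and 14 of -1.
Number of such sequences: C(28,14) = 40116600
Each has probability (1/9)^14 · (8/9)^14 = 4398046511104/523347633027360537213511521
P = 40116600 · 4398046511104/523347633027360537213511521 = 6534617506198323200/19383245667680019896796723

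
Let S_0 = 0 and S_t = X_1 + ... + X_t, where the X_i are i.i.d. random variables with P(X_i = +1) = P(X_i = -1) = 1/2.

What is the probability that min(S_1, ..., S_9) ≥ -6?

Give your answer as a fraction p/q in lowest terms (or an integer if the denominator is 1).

Answer: 501/512

Derivation:
Let f(t,s) = #length-t paths at position s with S_1..S_t all ≥ -6.
f(t,s) = f(t-1,s-1) + f(t-1,s+1) for s ≥ -6; f(t,s) = 0 for s < -6.
t=0: f(0,0)=1
t=1: f(1,-1)=1 f(1,1)=1
t=2: f(2,-2)=1 f(2,0)=2 f(2,2)=1
t=3: f(3,-3)=1 f(3,-1)=3 f(3,1)=3 f(3,3)=1
t=4: f(4,-4)=1 f(4,-2)=4 f(4,0)=6 f(4,2)=4 f(4,4)=1
t=5: f(5,-5)=1 f(5,-3)=5 f(5,-1)=10 f(5,1)=10 f(5,3)=5 f(5,5)=1
t=6: f(6,-6)=1 f(6,-4)=6 f(6,-2)=15 f(6,0)=20 f(6,2)=15 f(6,4)=6 f(6,6)=1
t=7: f(7,-5)=7 f(7,-3)=21 f(7,-1)=35 f(7,1)=35 f(7,3)=21 f(7,5)=7 f(7,7)=1
t=8: f(8,-6)=7 f(8,-4)=28 f(8,-2)=56 f(8,0)=70 f(8,2)=56 f(8,4)=28 f(8,6)=8 f(8,8)=1
t=9: f(9,-5)=35 f(9,-3)=84 f(9,-1)=126 f(9,1)=126 f(9,3)=84 f(9,5)=36 f(9,7)=9 f(9,9)=1
Σ_s f(9,s) = 501
P = 501/512 = 501/512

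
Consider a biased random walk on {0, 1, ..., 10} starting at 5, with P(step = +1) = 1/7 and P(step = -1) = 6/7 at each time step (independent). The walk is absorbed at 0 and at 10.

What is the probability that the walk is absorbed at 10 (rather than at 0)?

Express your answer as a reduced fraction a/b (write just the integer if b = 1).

Answer: 1/7777

Derivation:
Biased walk: p = 1/7, q = 6/7, r = q/p = 6
Gambler's ruin: P(hit 10 before 0 | start at 5) = (1 - r^a)/(1 - r^N)
r^5 = 7776; r^10 = 60466176
P = (1 - 7776) / (1 - 60466176) = -7775 / -60466175 = 1/7777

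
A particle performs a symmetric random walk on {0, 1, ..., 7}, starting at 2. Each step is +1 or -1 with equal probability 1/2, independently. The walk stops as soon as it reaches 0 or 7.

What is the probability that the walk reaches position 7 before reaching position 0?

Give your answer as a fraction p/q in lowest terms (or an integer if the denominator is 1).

Symmetric walk (p = 1/2): the harmonic-function argument gives P(hit 7 before 0 | start at 2) = a/N.
P = 2/7 = 2/7

Answer: 2/7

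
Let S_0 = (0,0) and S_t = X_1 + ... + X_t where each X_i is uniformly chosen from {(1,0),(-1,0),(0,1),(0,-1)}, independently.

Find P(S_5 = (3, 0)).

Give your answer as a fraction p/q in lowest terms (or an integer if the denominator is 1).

Let h be the number of horizontal steps (so 5-h are vertical). To end at (3,0) need (h+3)/2 right-steps and ((5-h)+0)/2 up-steps.
Sum over h with 3 ≤ h ≤ 5, h ≡ 1 (mod 2), 5-h ≡ 0 (mod 2):
h=3: C(5,3)·C(3,3)·C(2,1) = 10·1·2 = 20
h=5: C(5,5)·C(5,4)·C(0,0) = 1·5·1 = 5
Total favorable: 25
Total paths: 4^5 = 1024
P = 25/1024 = 25/1024

Answer: 25/1024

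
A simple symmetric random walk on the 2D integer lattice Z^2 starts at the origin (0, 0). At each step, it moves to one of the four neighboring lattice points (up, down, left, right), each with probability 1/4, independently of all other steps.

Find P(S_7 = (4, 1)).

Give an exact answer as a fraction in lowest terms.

Let h be the number of horizontal steps (so 7-h are vertical). To end at (4,1) need (h+4)/2 right-steps and ((7-h)+1)/2 up-steps.
Sum over h with 4 ≤ h ≤ 6, h ≡ 0 (mod 2), 7-h ≡ 1 (mod 2):
h=4: C(7,4)·C(4,4)·C(3,2) = 35·1·3 = 105
h=6: C(7,6)·C(6,5)·C(1,1) = 7·6·1 = 42
Total favorable: 147
Total paths: 4^7 = 16384
P = 147/16384 = 147/16384

Answer: 147/16384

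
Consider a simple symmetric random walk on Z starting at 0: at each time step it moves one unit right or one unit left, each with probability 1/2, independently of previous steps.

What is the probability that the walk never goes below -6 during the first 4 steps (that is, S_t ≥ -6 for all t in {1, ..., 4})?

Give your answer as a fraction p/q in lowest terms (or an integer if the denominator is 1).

Let f(t,s) = #length-t paths at position s with S_1..S_t all ≥ -6.
f(t,s) = f(t-1,s-1) + f(t-1,s+1) for s ≥ -6; f(t,s) = 0 for s < -6.
t=0: f(0,0)=1
t=1: f(1,-1)=1 f(1,1)=1
t=2: f(2,-2)=1 f(2,0)=2 f(2,2)=1
t=3: f(3,-3)=1 f(3,-1)=3 f(3,1)=3 f(3,3)=1
t=4: f(4,-4)=1 f(4,-2)=4 f(4,0)=6 f(4,2)=4 f(4,4)=1
Σ_s f(4,s) = 16
P = 16/16 = 1

Answer: 1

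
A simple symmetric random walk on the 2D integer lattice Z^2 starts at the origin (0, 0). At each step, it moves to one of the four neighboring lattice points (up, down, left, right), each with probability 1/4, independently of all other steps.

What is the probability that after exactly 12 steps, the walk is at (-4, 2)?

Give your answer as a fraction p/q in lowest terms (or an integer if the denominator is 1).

Answer: 5445/524288

Derivation:
Let h be the number of horizontal steps (so 12-h are vertical). To end at (-4,2) need (h-4)/2 right-steps and ((12-h)+2)/2 up-steps.
Sum over h with 4 ≤ h ≤ 10, h ≡ 0 (mod 2), 12-h ≡ 0 (mod 2):
h=4: C(12,4)·C(4,0)·C(8,5) = 495·1·56 = 27720
h=6: C(12,6)·C(6,1)·C(6,4) = 924·6·15 = 83160
h=8: C(12,8)·C(8,2)·C(4,3) = 495·28·4 = 55440
h=10: C(12,10)·C(10,3)·C(2,2) = 66·120·1 = 7920
Total favorable: 174240
Total paths: 4^12 = 16777216
P = 174240/16777216 = 5445/524288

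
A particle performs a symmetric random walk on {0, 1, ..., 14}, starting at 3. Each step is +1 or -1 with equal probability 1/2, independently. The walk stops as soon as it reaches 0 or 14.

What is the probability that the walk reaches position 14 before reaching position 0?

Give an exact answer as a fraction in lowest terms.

Symmetric walk (p = 1/2): the harmonic-function argument gives P(hit 14 before 0 | start at 3) = a/N.
P = 3/14 = 3/14

Answer: 3/14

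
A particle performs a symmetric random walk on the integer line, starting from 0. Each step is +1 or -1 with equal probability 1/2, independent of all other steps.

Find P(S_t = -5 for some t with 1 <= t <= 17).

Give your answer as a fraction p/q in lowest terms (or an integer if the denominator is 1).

Answer: 7795/32768

Derivation:
Count via complement. Let g(t,s) = #length-t paths at position s with S_1..S_t all ≠ -5.
g(t,s) = g(t-1,s-1) + g(t-1,s+1) for s ≠ -5; g(t,-5) = 0.
t=0: g(0,0)=1
t=1: g(1,-1)=1 g(1,1)=1
t=2: g(2,-2)=1 g(2,0)=2 g(2,2)=1
t=3: g(3,-3)=1 g(3,-1)=3 g(3,1)=3 g(3,3)=1
t=4: g(4,-4)=1 g(4,-2)=4 g(4,0)=6 g(4,2)=4 g(4,4)=1
t=5: g(5,-3)=5 g(5,-1)=10 g(5,1)=10 g(5,3)=5 g(5,5)=1
t=6: g(6,-4)=5 g(6,-2)=15 g(6,0)=20 g(6,2)=15 g(6,4)=6 g(6,6)=1
t=7: g(7,-3)=20 g(7,-1)=35 g(7,1)=35 g(7,3)=21 g(7,5)=7 g(7,7)=1
t=8: g(8,-4)=20 g(8,-2)=55 g(8,0)=70 g(8,2)=56 g(8,4)=28 g(8,6)=8 g(8,8)=1
t=9: g(9,-3)=75 g(9,-1)=125 g(9,1)=126 g(9,3)=84 g(9,5)=36 g(9,7)=9 g(9,9)=1
t=10: g(10,-4)=75 g(10,-2)=200 g(10,0)=251 g(10,2)=210 g(10,4)=120 g(10,6)=45 g(10,8)=10 g(10,10)=1
t=11: g(11,-3)=275 g(11,-1)=451 g(11,1)=461 g(11,3)=330 g(11,5)=165 g(11,7)=55 g(11,9)=11 g(11,11)=1
t=12: g(12,-4)=275 g(12,-2)=726 g(12,0)=912 g(12,2)=791 g(12,4)=495 g(12,6)=220 g(12,8)=66 g(12,10)=12 g(12,12)=1
t=13: g(13,-3)=1001 g(13,-1)=1638 g(13,1)=1703 g(13,3)=1286 g(13,5)=715 g(13,7)=286 g(13,9)=78 g(13,11)=13 g(13,13)=1
t=14: g(14,-4)=1001 g(14,-2)=2639 g(14,0)=3341 g(14,2)=2989 g(14,4)=2001 g(14,6)=1001 g(14,8)=364 g(14,10)=91 g(14,12)=14 g(14,14)=1
t=15: g(15,-3)=3640 g(15,-1)=5980 g(15,1)=6330 g(15,3)=4990 g(15,5)=3002 g(15,7)=1365 g(15,9)=455 g(15,11)=105 g(15,13)=15 g(15,15)=1
t=16: g(16,-4)=3640 g(16,-2)=9620 g(16,0)=12310 g(16,2)=11320 g(16,4)=7992 g(16,6)=4367 g(16,8)=1820 g(16,10)=560 g(16,12)=120 g(16,14)=16 g(16,16)=1
t=17: g(17,-3)=13260 g(17,-1)=21930 g(17,1)=23630 g(17,3)=19312 g(17,5)=12359 g(17,7)=6187 g(17,9)=2380 g(17,11)=680 g(17,13)=136 g(17,15)=17 g(17,17)=1
Paths never hitting -5: Σ_s g(17,s) = 99892
Paths hitting -5: 2^17 - 99892 = 31180
P = 31180/131072 = 7795/32768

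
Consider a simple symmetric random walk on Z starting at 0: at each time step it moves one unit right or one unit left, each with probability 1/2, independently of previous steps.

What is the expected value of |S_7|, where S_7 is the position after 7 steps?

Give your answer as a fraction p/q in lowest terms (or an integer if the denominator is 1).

S_7 takes values m ≡ 1 (mod 2) with |m| ≤ 7; P(S_7=m) = C(7,(7+m)/2)/2^7.
Total paths: 2^7 = 128
Distribution: P(S=-7)=1/128, P(S=-5)=7/128, P(S=-3)=21/128, P(S=-1)=35/128, P(S=1)=35/128, P(S=3)=21/128, P(S=5)=7/128, P(S=7)=1/128
E[|S_7|] = Σ_m |m|·P(S_7=m) = 280/128 = 35/16

Answer: 35/16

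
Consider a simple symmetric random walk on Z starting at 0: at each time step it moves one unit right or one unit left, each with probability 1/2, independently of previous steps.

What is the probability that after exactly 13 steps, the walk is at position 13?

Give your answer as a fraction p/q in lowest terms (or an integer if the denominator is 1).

Answer: 1/8192

Derivation:
To reach position 13 after 13 steps: need 13 steps of +1 and 0 of -1.
Favorable paths: C(13,13) = 1
Total paths: 2^13 = 8192
P = 1/8192 = 1/8192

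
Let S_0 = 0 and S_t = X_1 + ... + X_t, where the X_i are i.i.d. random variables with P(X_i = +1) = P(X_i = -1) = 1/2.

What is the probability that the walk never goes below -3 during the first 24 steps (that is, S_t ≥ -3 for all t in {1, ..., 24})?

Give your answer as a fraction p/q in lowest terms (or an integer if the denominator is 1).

Let f(t,s) = #length-t paths at position s with S_1..S_t all ≥ -3.
f(t,s) = f(t-1,s-1) + f(t-1,s+1) for s ≥ -3; f(t,s) = 0 for s < -3.
t=0: f(0,0)=1
t=1: f(1,-1)=1 f(1,1)=1
t=2: f(2,-2)=1 f(2,0)=2 f(2,2)=1
t=3: f(3,-3)=1 f(3,-1)=3 f(3,1)=3 f(3,3)=1
t=4: f(4,-2)=4 f(4,0)=6 f(4,2)=4 f(4,4)=1
t=5: f(5,-3)=4 f(5,-1)=10 f(5,1)=10 f(5,3)=5 f(5,5)=1
t=6: f(6,-2)=14 f(6,0)=20 f(6,2)=15 f(6,4)=6 f(6,6)=1
t=7: f(7,-3)=14 f(7,-1)=34 f(7,1)=35 f(7,3)=21 f(7,5)=7 f(7,7)=1
t=8: f(8,-2)=48 f(8,0)=69 f(8,2)=56 f(8,4)=28 f(8,6)=8 f(8,8)=1
t=9: f(9,-3)=48 f(9,-1)=117 f(9,1)=125 f(9,3)=84 f(9,5)=36 f(9,7)=9 f(9,9)=1
t=10: f(10,-2)=165 f(10,0)=242 f(10,2)=209 f(10,4)=120 f(10,6)=45 f(10,8)=10 f(10,10)=1
t=11: f(11,-3)=165 f(11,-1)=407 f(11,1)=451 f(11,3)=329 f(11,5)=165 f(11,7)=55 f(11,9)=11 f(11,11)=1
t=12: f(12,-2)=572 f(12,0)=858 f(12,2)=780 f(12,4)=494 f(12,6)=220 f(12,8)=66 f(12,10)=12 f(12,12)=1
t=13: f(13,-3)=572 f(13,-1)=1430 f(13,1)=1638 f(13,3)=1274 f(13,5)=714 f(13,7)=286 f(13,9)=78 f(13,11)=13 f(13,13)=1
t=14: f(14,-2)=2002 f(14,0)=3068 f(14,2)=2912 f(14,4)=1988 f(14,6)=1000 f(14,8)=364 f(14,10)=91 f(14,12)=14 f(14,14)=1
t=15: f(15,-3)=2002 f(15,-1)=5070 f(15,1)=5980 f(15,3)=4900 f(15,5)=2988 f(15,7)=1364 f(15,9)=455 f(15,11)=105 f(15,13)=15 f(15,15)=1
t=16: f(16,-2)=7072 f(16,0)=11050 f(16,2)=10880 f(16,4)=7888 f(16,6)=4352 f(16,8)=1819 f(16,10)=560 f(16,12)=120 f(16,14)=16 f(16,16)=1
t=17: f(17,-3)=7072 f(17,-1)=18122 f(17,1)=21930 f(17,3)=18768 f(17,5)=12240 f(17,7)=6171 f(17,9)=2379 f(17,11)=680 f(17,13)=136 f(17,15)=17 f(17,17)=1
t=18: f(18,-2)=25194 f(18,0)=40052 f(18,2)=40698 f(18,4)=31008 f(18,6)=18411 f(18,8)=8550 f(18,10)=3059 f(18,12)=816 f(18,14)=153 f(18,16)=18 f(18,18)=1
t=19: f(19,-3)=25194 f(19,-1)=65246 f(19,1)=80750 f(19,3)=71706 f(19,5)=49419 f(19,7)=26961 f(19,9)=11609 f(19,11)=3875 f(19,13)=969 f(19,15)=171 f(19,17)=19 f(19,19)=1
t=20: f(20,-2)=90440 f(20,0)=145996 f(20,2)=152456 f(20,4)=121125 f(20,6)=76380 f(20,8)=38570 f(20,10)=15484 f(20,12)=4844 f(20,14)=1140 f(20,16)=190 f(20,18)=20 f(20,20)=1
t=21: f(21,-3)=90440 f(21,-1)=236436 f(21,1)=298452 f(21,3)=273581 f(21,5)=197505 f(21,7)=114950 f(21,9)=54054 f(21,11)=20328 f(21,13)=5984 f(21,15)=1330 f(21,17)=210 f(21,19)=21 f(21,21)=1
t=22: f(22,-2)=326876 f(22,0)=534888 f(22,2)=572033 f(22,4)=471086 f(22,6)=312455 f(22,8)=169004 f(22,10)=74382 f(22,12)=26312 f(22,14)=7314 f(22,16)=1540 f(22,18)=231 f(22,20)=22 f(22,22)=1
t=23: f(23,-3)=326876 f(23,-1)=861764 f(23,1)=1106921 f(23,3)=1043119 f(23,5)=783541 f(23,7)=481459 f(23,9)=243386 f(23,11)=100694 f(23,13)=33626 f(23,15)=8854 f(23,17)=1771 f(23,19)=253 f(23,21)=23 f(23,23)=1
t=24: f(24,-2)=1188640 f(24,0)=1968685 f(24,2)=2150040 f(24,4)=1826660 f(24,6)=1265000 f(24,8)=724845 f(24,10)=344080 f(24,12)=134320 f(24,14)=42480 f(24,16)=10625 f(24,18)=2024 f(24,20)=276 f(24,22)=24 f(24,24)=1
Σ_s f(24,s) = 9657700
P = 9657700/16777216 = 2414425/4194304

Answer: 2414425/4194304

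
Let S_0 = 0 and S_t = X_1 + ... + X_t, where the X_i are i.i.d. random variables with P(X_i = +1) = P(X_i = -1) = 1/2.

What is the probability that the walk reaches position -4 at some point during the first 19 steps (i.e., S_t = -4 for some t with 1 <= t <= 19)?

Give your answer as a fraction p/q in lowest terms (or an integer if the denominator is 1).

Count via complement. Let g(t,s) = #length-t paths at position s with S_1..S_t all ≠ -4.
g(t,s) = g(t-1,s-1) + g(t-1,s+1) for s ≠ -4; g(t,-4) = 0.
t=0: g(0,0)=1
t=1: g(1,-1)=1 g(1,1)=1
t=2: g(2,-2)=1 g(2,0)=2 g(2,2)=1
t=3: g(3,-3)=1 g(3,-1)=3 g(3,1)=3 g(3,3)=1
t=4: g(4,-2)=4 g(4,0)=6 g(4,2)=4 g(4,4)=1
t=5: g(5,-3)=4 g(5,-1)=10 g(5,1)=10 g(5,3)=5 g(5,5)=1
t=6: g(6,-2)=14 g(6,0)=20 g(6,2)=15 g(6,4)=6 g(6,6)=1
t=7: g(7,-3)=14 g(7,-1)=34 g(7,1)=35 g(7,3)=21 g(7,5)=7 g(7,7)=1
t=8: g(8,-2)=48 g(8,0)=69 g(8,2)=56 g(8,4)=28 g(8,6)=8 g(8,8)=1
t=9: g(9,-3)=48 g(9,-1)=117 g(9,1)=125 g(9,3)=84 g(9,5)=36 g(9,7)=9 g(9,9)=1
t=10: g(10,-2)=165 g(10,0)=242 g(10,2)=209 g(10,4)=120 g(10,6)=45 g(10,8)=10 g(10,10)=1
t=11: g(11,-3)=165 g(11,-1)=407 g(11,1)=451 g(11,3)=329 g(11,5)=165 g(11,7)=55 g(11,9)=11 g(11,11)=1
t=12: g(12,-2)=572 g(12,0)=858 g(12,2)=780 g(12,4)=494 g(12,6)=220 g(12,8)=66 g(12,10)=12 g(12,12)=1
t=13: g(13,-3)=572 g(13,-1)=1430 g(13,1)=1638 g(13,3)=1274 g(13,5)=714 g(13,7)=286 g(13,9)=78 g(13,11)=13 g(13,13)=1
t=14: g(14,-2)=2002 g(14,0)=3068 g(14,2)=2912 g(14,4)=1988 g(14,6)=1000 g(14,8)=364 g(14,10)=91 g(14,12)=14 g(14,14)=1
t=15: g(15,-3)=2002 g(15,-1)=5070 g(15,1)=5980 g(15,3)=4900 g(15,5)=2988 g(15,7)=1364 g(15,9)=455 g(15,11)=105 g(15,13)=15 g(15,15)=1
t=16: g(16,-2)=7072 g(16,0)=11050 g(16,2)=10880 g(16,4)=7888 g(16,6)=4352 g(16,8)=1819 g(16,10)=560 g(16,12)=120 g(16,14)=16 g(16,16)=1
t=17: g(17,-3)=7072 g(17,-1)=18122 g(17,1)=21930 g(17,3)=18768 g(17,5)=12240 g(17,7)=6171 g(17,9)=2379 g(17,11)=680 g(17,13)=136 g(17,15)=17 g(17,17)=1
t=18: g(18,-2)=25194 g(18,0)=40052 g(18,2)=40698 g(18,4)=31008 g(18,6)=18411 g(18,8)=8550 g(18,10)=3059 g(18,12)=816 g(18,14)=153 g(18,16)=18 g(18,18)=1
t=19: g(19,-3)=25194 g(19,-1)=65246 g(19,1)=80750 g(19,3)=71706 g(19,5)=49419 g(19,7)=26961 g(19,9)=11609 g(19,11)=3875 g(19,13)=969 g(19,15)=171 g(19,17)=19 g(19,19)=1
Paths never hitting -4: Σ_s g(19,s) = 335920
Paths hitting -4: 2^19 - 335920 = 188368
P = 188368/524288 = 11773/32768

Answer: 11773/32768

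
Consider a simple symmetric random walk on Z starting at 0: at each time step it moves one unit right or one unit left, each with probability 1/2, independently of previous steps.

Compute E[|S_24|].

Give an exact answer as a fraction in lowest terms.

S_24 takes values m ≡ 0 (mod 2) with |m| ≤ 24; P(S_24=m) = C(24,(24+m)/2)/2^24.
Total paths: 2^24 = 16777216
Distribution: P(S=-24)=1/16777216, P(S=-22)=24/16777216, P(S=-20)=276/16777216, P(S=-18)=2024/16777216, P(S=-16)=10626/16777216, P(S=-14)=42504/16777216, P(S=-12)=134596/16777216, P(S=-10)=346104/16777216, P(S=-8)=735471/16777216, P(S=-6)=1307504/16777216, P(S=-4)=1961256/16777216, P(S=-2)=2496144/16777216, P(S=0)=2704156/16777216, P(S=2)=2496144/16777216, P(S=4)=1961256/16777216, P(S=6)=1307504/16777216, P(S=8)=735471/16777216, P(S=10)=346104/16777216, P(S=12)=134596/16777216, P(S=14)=42504/16777216, P(S=16)=10626/16777216, P(S=18)=2024/16777216, P(S=20)=276/16777216, P(S=22)=24/16777216, P(S=24)=1/16777216
E[|S_24|] = Σ_m |m|·P(S_24=m) = 64899744/16777216 = 2028117/524288

Answer: 2028117/524288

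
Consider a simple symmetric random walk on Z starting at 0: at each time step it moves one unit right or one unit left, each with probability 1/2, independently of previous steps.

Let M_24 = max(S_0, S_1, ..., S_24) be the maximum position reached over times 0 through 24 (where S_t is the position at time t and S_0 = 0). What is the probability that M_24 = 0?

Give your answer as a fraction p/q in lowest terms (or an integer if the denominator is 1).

Let M_24 = max(S_0,...,S_24). Use the reflection principle: for j ≥ 1, #{paths with M_24 ≥ j} = #{S_24 ≥ j} + #{S_24 ≥ j+1}.
P(M_24 ≥ 0) = 1 since S_0 = 0, so #{M_24 ≥ 0} = 16777216.
#{M_24 ≥ 1} = #{S_24 ≥ 1} + #{S_24 ≥ 2} = 7036530 + 7036530 = 14073060.
#{M_24 = 0} = 16777216 - 14073060 = 2704156.
P(M_24 = 0) = 2704156/16777216 = 676039/4194304

Answer: 676039/4194304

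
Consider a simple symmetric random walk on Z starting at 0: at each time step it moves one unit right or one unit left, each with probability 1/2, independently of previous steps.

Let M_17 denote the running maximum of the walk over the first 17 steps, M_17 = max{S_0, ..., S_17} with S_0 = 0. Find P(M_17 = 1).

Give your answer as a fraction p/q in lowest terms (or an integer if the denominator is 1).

Answer: 12155/65536

Derivation:
Let M_17 = max(S_0,...,S_17). Use the reflection principle: for j ≥ 1, #{paths with M_17 ≥ j} = #{S_17 ≥ j} + #{S_17 ≥ j+1}.
By reflection, #{M_17 ≥ 1} = #{S_17 ≥ 1} + #{S_17 ≥ 2} = 65536 + 41226 = 106762.
#{M_17 ≥ 2} = #{S_17 ≥ 2} + #{S_17 ≥ 3} = 41226 + 41226 = 82452.
#{M_17 = 1} = 106762 - 82452 = 24310.
P(M_17 = 1) = 24310/131072 = 12155/65536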